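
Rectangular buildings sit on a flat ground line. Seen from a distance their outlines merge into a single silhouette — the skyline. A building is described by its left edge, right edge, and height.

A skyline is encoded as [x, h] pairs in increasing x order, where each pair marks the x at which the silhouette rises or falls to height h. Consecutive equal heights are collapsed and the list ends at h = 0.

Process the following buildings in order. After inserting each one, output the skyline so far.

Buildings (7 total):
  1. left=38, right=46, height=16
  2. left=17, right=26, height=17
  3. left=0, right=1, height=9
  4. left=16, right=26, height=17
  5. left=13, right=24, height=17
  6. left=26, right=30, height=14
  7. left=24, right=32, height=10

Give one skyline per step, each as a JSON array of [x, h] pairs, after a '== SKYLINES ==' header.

== SKYLINES ==
[[38,16],[46,0]]
[[17,17],[26,0],[38,16],[46,0]]
[[0,9],[1,0],[17,17],[26,0],[38,16],[46,0]]
[[0,9],[1,0],[16,17],[26,0],[38,16],[46,0]]
[[0,9],[1,0],[13,17],[26,0],[38,16],[46,0]]
[[0,9],[1,0],[13,17],[26,14],[30,0],[38,16],[46,0]]
[[0,9],[1,0],[13,17],[26,14],[30,10],[32,0],[38,16],[46,0]]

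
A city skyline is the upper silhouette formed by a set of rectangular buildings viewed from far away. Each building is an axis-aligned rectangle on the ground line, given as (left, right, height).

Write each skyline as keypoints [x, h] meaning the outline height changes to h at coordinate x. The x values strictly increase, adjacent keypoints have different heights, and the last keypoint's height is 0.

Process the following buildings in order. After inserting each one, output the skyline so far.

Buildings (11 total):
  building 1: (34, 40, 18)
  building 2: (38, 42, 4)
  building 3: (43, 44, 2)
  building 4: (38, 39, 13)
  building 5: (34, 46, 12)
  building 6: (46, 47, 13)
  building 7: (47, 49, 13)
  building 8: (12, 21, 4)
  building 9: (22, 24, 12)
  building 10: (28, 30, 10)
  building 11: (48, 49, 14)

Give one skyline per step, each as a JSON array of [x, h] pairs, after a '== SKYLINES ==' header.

== SKYLINES ==
[[34,18],[40,0]]
[[34,18],[40,4],[42,0]]
[[34,18],[40,4],[42,0],[43,2],[44,0]]
[[34,18],[40,4],[42,0],[43,2],[44,0]]
[[34,18],[40,12],[46,0]]
[[34,18],[40,12],[46,13],[47,0]]
[[34,18],[40,12],[46,13],[49,0]]
[[12,4],[21,0],[34,18],[40,12],[46,13],[49,0]]
[[12,4],[21,0],[22,12],[24,0],[34,18],[40,12],[46,13],[49,0]]
[[12,4],[21,0],[22,12],[24,0],[28,10],[30,0],[34,18],[40,12],[46,13],[49,0]]
[[12,4],[21,0],[22,12],[24,0],[28,10],[30,0],[34,18],[40,12],[46,13],[48,14],[49,0]]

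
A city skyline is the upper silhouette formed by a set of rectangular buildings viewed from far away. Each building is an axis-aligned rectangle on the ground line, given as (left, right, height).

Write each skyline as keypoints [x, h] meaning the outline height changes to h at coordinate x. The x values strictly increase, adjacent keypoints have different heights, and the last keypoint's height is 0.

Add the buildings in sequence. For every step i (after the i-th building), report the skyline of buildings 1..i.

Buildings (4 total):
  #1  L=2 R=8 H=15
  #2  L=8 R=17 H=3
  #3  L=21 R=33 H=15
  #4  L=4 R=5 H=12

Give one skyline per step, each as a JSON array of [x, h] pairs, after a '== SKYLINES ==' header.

== SKYLINES ==
[[2,15],[8,0]]
[[2,15],[8,3],[17,0]]
[[2,15],[8,3],[17,0],[21,15],[33,0]]
[[2,15],[8,3],[17,0],[21,15],[33,0]]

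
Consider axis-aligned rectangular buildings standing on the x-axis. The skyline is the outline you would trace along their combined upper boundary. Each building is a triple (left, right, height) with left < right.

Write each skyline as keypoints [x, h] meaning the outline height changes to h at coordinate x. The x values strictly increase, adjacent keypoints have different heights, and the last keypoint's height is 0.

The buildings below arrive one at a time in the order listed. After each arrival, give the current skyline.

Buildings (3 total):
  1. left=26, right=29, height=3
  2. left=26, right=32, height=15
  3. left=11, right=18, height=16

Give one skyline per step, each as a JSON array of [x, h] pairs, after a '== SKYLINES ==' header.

== SKYLINES ==
[[26,3],[29,0]]
[[26,15],[32,0]]
[[11,16],[18,0],[26,15],[32,0]]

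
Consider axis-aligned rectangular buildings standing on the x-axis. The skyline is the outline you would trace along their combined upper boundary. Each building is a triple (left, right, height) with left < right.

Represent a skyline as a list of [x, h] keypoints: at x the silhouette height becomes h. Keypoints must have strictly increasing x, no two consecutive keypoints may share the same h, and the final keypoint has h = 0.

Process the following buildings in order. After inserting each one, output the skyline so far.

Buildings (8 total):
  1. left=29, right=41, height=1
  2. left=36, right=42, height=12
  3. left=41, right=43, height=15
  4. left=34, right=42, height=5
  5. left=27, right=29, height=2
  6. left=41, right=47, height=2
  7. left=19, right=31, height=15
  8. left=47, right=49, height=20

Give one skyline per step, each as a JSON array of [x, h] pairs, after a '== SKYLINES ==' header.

== SKYLINES ==
[[29,1],[41,0]]
[[29,1],[36,12],[42,0]]
[[29,1],[36,12],[41,15],[43,0]]
[[29,1],[34,5],[36,12],[41,15],[43,0]]
[[27,2],[29,1],[34,5],[36,12],[41,15],[43,0]]
[[27,2],[29,1],[34,5],[36,12],[41,15],[43,2],[47,0]]
[[19,15],[31,1],[34,5],[36,12],[41,15],[43,2],[47,0]]
[[19,15],[31,1],[34,5],[36,12],[41,15],[43,2],[47,20],[49,0]]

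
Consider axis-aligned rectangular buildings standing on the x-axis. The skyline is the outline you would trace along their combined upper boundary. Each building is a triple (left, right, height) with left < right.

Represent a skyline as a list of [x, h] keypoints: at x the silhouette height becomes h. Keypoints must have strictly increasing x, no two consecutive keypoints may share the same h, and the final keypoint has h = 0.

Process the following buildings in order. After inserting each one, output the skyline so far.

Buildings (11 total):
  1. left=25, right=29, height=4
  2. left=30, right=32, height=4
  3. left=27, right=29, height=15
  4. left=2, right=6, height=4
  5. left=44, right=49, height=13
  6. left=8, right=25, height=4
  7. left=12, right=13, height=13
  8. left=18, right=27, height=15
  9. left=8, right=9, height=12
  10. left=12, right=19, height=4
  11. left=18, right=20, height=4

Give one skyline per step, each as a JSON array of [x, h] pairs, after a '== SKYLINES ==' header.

== SKYLINES ==
[[25,4],[29,0]]
[[25,4],[29,0],[30,4],[32,0]]
[[25,4],[27,15],[29,0],[30,4],[32,0]]
[[2,4],[6,0],[25,4],[27,15],[29,0],[30,4],[32,0]]
[[2,4],[6,0],[25,4],[27,15],[29,0],[30,4],[32,0],[44,13],[49,0]]
[[2,4],[6,0],[8,4],[27,15],[29,0],[30,4],[32,0],[44,13],[49,0]]
[[2,4],[6,0],[8,4],[12,13],[13,4],[27,15],[29,0],[30,4],[32,0],[44,13],[49,0]]
[[2,4],[6,0],[8,4],[12,13],[13,4],[18,15],[29,0],[30,4],[32,0],[44,13],[49,0]]
[[2,4],[6,0],[8,12],[9,4],[12,13],[13,4],[18,15],[29,0],[30,4],[32,0],[44,13],[49,0]]
[[2,4],[6,0],[8,12],[9,4],[12,13],[13,4],[18,15],[29,0],[30,4],[32,0],[44,13],[49,0]]
[[2,4],[6,0],[8,12],[9,4],[12,13],[13,4],[18,15],[29,0],[30,4],[32,0],[44,13],[49,0]]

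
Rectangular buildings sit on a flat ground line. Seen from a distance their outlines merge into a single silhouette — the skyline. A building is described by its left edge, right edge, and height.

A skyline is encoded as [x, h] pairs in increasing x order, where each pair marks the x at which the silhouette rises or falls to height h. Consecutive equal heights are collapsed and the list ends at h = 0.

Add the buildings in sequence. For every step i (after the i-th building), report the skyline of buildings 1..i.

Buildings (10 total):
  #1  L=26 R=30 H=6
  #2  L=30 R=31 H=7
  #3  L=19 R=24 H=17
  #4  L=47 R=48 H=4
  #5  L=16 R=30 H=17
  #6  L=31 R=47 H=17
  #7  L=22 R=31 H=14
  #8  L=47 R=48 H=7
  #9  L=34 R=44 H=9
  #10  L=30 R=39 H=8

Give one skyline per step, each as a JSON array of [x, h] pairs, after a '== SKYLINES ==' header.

== SKYLINES ==
[[26,6],[30,0]]
[[26,6],[30,7],[31,0]]
[[19,17],[24,0],[26,6],[30,7],[31,0]]
[[19,17],[24,0],[26,6],[30,7],[31,0],[47,4],[48,0]]
[[16,17],[30,7],[31,0],[47,4],[48,0]]
[[16,17],[30,7],[31,17],[47,4],[48,0]]
[[16,17],[30,14],[31,17],[47,4],[48,0]]
[[16,17],[30,14],[31,17],[47,7],[48,0]]
[[16,17],[30,14],[31,17],[47,7],[48,0]]
[[16,17],[30,14],[31,17],[47,7],[48,0]]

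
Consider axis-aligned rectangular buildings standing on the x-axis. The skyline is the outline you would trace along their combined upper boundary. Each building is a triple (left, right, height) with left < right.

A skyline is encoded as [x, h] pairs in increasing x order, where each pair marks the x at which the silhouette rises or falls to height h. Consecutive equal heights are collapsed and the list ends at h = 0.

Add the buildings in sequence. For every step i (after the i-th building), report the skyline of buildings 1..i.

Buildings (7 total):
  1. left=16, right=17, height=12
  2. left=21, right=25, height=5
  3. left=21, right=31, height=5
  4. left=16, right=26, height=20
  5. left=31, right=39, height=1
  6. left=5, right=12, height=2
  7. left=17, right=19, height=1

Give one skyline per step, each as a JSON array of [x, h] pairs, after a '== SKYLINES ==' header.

== SKYLINES ==
[[16,12],[17,0]]
[[16,12],[17,0],[21,5],[25,0]]
[[16,12],[17,0],[21,5],[31,0]]
[[16,20],[26,5],[31,0]]
[[16,20],[26,5],[31,1],[39,0]]
[[5,2],[12,0],[16,20],[26,5],[31,1],[39,0]]
[[5,2],[12,0],[16,20],[26,5],[31,1],[39,0]]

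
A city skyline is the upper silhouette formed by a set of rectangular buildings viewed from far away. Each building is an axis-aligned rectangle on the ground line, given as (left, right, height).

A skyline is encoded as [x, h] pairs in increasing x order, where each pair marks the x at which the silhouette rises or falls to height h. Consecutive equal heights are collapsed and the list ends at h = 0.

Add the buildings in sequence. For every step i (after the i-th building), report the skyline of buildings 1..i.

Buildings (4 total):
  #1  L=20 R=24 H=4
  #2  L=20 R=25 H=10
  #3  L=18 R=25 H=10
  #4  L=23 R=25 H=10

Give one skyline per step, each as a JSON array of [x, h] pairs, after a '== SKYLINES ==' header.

== SKYLINES ==
[[20,4],[24,0]]
[[20,10],[25,0]]
[[18,10],[25,0]]
[[18,10],[25,0]]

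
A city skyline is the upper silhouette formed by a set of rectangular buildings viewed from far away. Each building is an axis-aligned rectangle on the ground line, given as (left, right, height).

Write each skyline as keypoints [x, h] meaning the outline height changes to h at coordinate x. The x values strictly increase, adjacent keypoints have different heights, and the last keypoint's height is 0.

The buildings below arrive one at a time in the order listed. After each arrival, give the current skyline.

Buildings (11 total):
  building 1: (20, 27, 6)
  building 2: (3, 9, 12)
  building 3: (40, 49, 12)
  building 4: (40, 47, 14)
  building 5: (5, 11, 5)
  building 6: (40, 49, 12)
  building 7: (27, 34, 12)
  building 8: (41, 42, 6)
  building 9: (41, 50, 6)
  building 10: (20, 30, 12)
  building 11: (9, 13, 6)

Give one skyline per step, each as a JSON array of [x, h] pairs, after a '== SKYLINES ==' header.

== SKYLINES ==
[[20,6],[27,0]]
[[3,12],[9,0],[20,6],[27,0]]
[[3,12],[9,0],[20,6],[27,0],[40,12],[49,0]]
[[3,12],[9,0],[20,6],[27,0],[40,14],[47,12],[49,0]]
[[3,12],[9,5],[11,0],[20,6],[27,0],[40,14],[47,12],[49,0]]
[[3,12],[9,5],[11,0],[20,6],[27,0],[40,14],[47,12],[49,0]]
[[3,12],[9,5],[11,0],[20,6],[27,12],[34,0],[40,14],[47,12],[49,0]]
[[3,12],[9,5],[11,0],[20,6],[27,12],[34,0],[40,14],[47,12],[49,0]]
[[3,12],[9,5],[11,0],[20,6],[27,12],[34,0],[40,14],[47,12],[49,6],[50,0]]
[[3,12],[9,5],[11,0],[20,12],[34,0],[40,14],[47,12],[49,6],[50,0]]
[[3,12],[9,6],[13,0],[20,12],[34,0],[40,14],[47,12],[49,6],[50,0]]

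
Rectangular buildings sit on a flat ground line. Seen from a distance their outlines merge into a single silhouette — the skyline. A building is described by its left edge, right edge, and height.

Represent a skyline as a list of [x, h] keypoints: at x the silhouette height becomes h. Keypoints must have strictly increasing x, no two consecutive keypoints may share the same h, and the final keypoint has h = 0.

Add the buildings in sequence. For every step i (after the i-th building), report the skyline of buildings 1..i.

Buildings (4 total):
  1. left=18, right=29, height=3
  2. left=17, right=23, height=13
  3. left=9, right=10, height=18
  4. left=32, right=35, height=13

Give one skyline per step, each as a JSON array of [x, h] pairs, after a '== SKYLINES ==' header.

== SKYLINES ==
[[18,3],[29,0]]
[[17,13],[23,3],[29,0]]
[[9,18],[10,0],[17,13],[23,3],[29,0]]
[[9,18],[10,0],[17,13],[23,3],[29,0],[32,13],[35,0]]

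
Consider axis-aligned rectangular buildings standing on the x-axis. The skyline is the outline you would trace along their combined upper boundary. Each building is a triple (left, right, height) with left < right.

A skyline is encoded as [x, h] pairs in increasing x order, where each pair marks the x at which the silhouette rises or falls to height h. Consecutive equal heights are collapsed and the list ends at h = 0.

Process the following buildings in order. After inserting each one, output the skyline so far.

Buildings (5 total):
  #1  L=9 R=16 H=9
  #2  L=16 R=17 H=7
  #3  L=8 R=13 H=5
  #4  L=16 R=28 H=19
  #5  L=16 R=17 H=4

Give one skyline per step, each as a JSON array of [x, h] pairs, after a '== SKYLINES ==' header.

== SKYLINES ==
[[9,9],[16,0]]
[[9,9],[16,7],[17,0]]
[[8,5],[9,9],[16,7],[17,0]]
[[8,5],[9,9],[16,19],[28,0]]
[[8,5],[9,9],[16,19],[28,0]]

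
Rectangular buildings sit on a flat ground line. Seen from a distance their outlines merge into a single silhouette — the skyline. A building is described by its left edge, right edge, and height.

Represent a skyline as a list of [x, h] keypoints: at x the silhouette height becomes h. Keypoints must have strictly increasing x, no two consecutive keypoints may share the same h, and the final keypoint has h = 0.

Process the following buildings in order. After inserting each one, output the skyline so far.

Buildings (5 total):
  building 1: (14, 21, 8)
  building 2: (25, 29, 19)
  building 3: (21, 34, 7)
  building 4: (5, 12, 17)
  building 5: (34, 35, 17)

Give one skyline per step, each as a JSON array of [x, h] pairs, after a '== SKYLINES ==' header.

== SKYLINES ==
[[14,8],[21,0]]
[[14,8],[21,0],[25,19],[29,0]]
[[14,8],[21,7],[25,19],[29,7],[34,0]]
[[5,17],[12,0],[14,8],[21,7],[25,19],[29,7],[34,0]]
[[5,17],[12,0],[14,8],[21,7],[25,19],[29,7],[34,17],[35,0]]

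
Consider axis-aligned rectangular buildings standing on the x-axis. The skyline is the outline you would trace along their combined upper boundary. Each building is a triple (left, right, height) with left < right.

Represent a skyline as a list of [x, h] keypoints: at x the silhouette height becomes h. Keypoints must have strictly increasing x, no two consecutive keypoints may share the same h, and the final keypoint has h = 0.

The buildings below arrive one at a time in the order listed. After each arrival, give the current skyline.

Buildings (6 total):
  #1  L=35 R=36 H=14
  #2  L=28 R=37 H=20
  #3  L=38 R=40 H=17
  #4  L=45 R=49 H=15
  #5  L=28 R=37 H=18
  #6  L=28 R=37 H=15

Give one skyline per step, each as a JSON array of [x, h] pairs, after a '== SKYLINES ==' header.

== SKYLINES ==
[[35,14],[36,0]]
[[28,20],[37,0]]
[[28,20],[37,0],[38,17],[40,0]]
[[28,20],[37,0],[38,17],[40,0],[45,15],[49,0]]
[[28,20],[37,0],[38,17],[40,0],[45,15],[49,0]]
[[28,20],[37,0],[38,17],[40,0],[45,15],[49,0]]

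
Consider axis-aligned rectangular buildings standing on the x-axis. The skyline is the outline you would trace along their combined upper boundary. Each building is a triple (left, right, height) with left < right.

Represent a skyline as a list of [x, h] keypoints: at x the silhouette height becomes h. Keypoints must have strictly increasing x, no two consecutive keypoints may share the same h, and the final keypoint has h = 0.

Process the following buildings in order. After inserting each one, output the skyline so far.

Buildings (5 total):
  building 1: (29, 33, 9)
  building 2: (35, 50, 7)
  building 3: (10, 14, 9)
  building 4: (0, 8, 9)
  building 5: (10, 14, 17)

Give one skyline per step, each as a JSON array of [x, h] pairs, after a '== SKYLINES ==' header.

== SKYLINES ==
[[29,9],[33,0]]
[[29,9],[33,0],[35,7],[50,0]]
[[10,9],[14,0],[29,9],[33,0],[35,7],[50,0]]
[[0,9],[8,0],[10,9],[14,0],[29,9],[33,0],[35,7],[50,0]]
[[0,9],[8,0],[10,17],[14,0],[29,9],[33,0],[35,7],[50,0]]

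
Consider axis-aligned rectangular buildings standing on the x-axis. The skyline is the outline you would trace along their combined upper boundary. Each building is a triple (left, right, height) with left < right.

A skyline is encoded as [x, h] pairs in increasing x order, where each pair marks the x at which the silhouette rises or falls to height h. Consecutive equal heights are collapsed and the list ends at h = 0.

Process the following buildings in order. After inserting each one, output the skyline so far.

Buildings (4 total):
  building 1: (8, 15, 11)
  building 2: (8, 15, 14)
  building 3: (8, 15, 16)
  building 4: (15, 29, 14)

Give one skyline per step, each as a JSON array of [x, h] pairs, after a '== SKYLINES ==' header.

== SKYLINES ==
[[8,11],[15,0]]
[[8,14],[15,0]]
[[8,16],[15,0]]
[[8,16],[15,14],[29,0]]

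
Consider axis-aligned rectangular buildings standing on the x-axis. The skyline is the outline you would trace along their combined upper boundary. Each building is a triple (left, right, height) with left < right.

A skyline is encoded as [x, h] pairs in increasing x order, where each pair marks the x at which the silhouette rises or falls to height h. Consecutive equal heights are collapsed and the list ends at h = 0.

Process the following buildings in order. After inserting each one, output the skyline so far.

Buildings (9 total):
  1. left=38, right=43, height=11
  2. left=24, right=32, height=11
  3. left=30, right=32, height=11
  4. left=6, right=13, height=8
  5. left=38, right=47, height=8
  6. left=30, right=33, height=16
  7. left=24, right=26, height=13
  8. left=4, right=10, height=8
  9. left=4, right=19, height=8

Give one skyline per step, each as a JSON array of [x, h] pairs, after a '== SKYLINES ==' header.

== SKYLINES ==
[[38,11],[43,0]]
[[24,11],[32,0],[38,11],[43,0]]
[[24,11],[32,0],[38,11],[43,0]]
[[6,8],[13,0],[24,11],[32,0],[38,11],[43,0]]
[[6,8],[13,0],[24,11],[32,0],[38,11],[43,8],[47,0]]
[[6,8],[13,0],[24,11],[30,16],[33,0],[38,11],[43,8],[47,0]]
[[6,8],[13,0],[24,13],[26,11],[30,16],[33,0],[38,11],[43,8],[47,0]]
[[4,8],[13,0],[24,13],[26,11],[30,16],[33,0],[38,11],[43,8],[47,0]]
[[4,8],[19,0],[24,13],[26,11],[30,16],[33,0],[38,11],[43,8],[47,0]]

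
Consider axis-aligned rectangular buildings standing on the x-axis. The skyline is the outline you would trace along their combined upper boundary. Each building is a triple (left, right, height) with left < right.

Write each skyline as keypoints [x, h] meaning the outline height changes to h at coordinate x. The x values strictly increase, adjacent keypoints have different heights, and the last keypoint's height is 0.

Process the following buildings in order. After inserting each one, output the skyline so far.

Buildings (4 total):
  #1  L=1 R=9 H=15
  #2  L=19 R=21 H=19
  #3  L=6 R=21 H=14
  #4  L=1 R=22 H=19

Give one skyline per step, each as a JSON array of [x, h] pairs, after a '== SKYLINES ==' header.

== SKYLINES ==
[[1,15],[9,0]]
[[1,15],[9,0],[19,19],[21,0]]
[[1,15],[9,14],[19,19],[21,0]]
[[1,19],[22,0]]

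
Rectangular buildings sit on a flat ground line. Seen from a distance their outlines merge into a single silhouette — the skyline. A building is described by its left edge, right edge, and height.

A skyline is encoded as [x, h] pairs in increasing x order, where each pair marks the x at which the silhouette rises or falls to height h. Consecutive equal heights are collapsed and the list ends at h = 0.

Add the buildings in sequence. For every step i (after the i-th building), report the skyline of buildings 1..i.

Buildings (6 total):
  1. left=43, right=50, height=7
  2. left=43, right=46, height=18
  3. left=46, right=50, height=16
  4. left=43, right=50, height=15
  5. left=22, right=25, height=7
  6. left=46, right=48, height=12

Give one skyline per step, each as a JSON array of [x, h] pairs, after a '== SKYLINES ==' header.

== SKYLINES ==
[[43,7],[50,0]]
[[43,18],[46,7],[50,0]]
[[43,18],[46,16],[50,0]]
[[43,18],[46,16],[50,0]]
[[22,7],[25,0],[43,18],[46,16],[50,0]]
[[22,7],[25,0],[43,18],[46,16],[50,0]]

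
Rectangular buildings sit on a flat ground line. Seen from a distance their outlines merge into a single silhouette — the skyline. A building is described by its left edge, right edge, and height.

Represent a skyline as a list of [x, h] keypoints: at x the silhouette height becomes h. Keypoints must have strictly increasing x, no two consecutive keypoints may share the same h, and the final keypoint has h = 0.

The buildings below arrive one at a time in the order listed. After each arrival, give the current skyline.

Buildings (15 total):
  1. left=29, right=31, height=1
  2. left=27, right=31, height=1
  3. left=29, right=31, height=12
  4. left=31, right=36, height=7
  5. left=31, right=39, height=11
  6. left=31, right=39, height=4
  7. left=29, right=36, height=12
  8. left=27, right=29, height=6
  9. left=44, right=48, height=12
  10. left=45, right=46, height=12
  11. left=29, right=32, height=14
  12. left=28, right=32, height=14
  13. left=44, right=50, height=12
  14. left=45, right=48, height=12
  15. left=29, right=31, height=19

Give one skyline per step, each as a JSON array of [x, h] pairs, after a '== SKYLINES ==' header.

== SKYLINES ==
[[29,1],[31,0]]
[[27,1],[31,0]]
[[27,1],[29,12],[31,0]]
[[27,1],[29,12],[31,7],[36,0]]
[[27,1],[29,12],[31,11],[39,0]]
[[27,1],[29,12],[31,11],[39,0]]
[[27,1],[29,12],[36,11],[39,0]]
[[27,6],[29,12],[36,11],[39,0]]
[[27,6],[29,12],[36,11],[39,0],[44,12],[48,0]]
[[27,6],[29,12],[36,11],[39,0],[44,12],[48,0]]
[[27,6],[29,14],[32,12],[36,11],[39,0],[44,12],[48,0]]
[[27,6],[28,14],[32,12],[36,11],[39,0],[44,12],[48,0]]
[[27,6],[28,14],[32,12],[36,11],[39,0],[44,12],[50,0]]
[[27,6],[28,14],[32,12],[36,11],[39,0],[44,12],[50,0]]
[[27,6],[28,14],[29,19],[31,14],[32,12],[36,11],[39,0],[44,12],[50,0]]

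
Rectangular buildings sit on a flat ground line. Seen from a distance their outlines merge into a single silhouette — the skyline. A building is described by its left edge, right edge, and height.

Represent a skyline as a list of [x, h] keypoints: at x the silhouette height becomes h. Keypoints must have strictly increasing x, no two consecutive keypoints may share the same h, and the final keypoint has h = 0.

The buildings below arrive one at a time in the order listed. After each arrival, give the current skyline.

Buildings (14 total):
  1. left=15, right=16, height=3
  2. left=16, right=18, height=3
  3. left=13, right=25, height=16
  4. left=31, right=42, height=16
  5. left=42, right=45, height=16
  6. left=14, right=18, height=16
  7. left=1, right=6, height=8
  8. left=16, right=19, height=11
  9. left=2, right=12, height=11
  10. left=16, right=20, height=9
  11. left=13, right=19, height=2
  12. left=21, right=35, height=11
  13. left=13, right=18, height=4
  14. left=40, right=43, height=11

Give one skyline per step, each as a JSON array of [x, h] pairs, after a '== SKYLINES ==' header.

== SKYLINES ==
[[15,3],[16,0]]
[[15,3],[18,0]]
[[13,16],[25,0]]
[[13,16],[25,0],[31,16],[42,0]]
[[13,16],[25,0],[31,16],[45,0]]
[[13,16],[25,0],[31,16],[45,0]]
[[1,8],[6,0],[13,16],[25,0],[31,16],[45,0]]
[[1,8],[6,0],[13,16],[25,0],[31,16],[45,0]]
[[1,8],[2,11],[12,0],[13,16],[25,0],[31,16],[45,0]]
[[1,8],[2,11],[12,0],[13,16],[25,0],[31,16],[45,0]]
[[1,8],[2,11],[12,0],[13,16],[25,0],[31,16],[45,0]]
[[1,8],[2,11],[12,0],[13,16],[25,11],[31,16],[45,0]]
[[1,8],[2,11],[12,0],[13,16],[25,11],[31,16],[45,0]]
[[1,8],[2,11],[12,0],[13,16],[25,11],[31,16],[45,0]]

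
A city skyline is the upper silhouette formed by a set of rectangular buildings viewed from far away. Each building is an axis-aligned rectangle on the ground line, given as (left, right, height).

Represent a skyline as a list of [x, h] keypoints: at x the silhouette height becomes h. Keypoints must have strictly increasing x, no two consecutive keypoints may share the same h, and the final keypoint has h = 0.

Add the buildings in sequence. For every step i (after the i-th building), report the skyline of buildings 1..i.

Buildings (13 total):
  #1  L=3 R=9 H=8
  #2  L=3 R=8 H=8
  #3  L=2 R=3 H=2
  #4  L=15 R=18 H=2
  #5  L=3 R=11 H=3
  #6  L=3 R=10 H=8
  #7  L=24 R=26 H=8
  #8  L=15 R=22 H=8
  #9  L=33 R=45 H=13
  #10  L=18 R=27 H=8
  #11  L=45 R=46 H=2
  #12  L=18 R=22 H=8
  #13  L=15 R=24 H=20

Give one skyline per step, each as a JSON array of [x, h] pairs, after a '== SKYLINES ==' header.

== SKYLINES ==
[[3,8],[9,0]]
[[3,8],[9,0]]
[[2,2],[3,8],[9,0]]
[[2,2],[3,8],[9,0],[15,2],[18,0]]
[[2,2],[3,8],[9,3],[11,0],[15,2],[18,0]]
[[2,2],[3,8],[10,3],[11,0],[15,2],[18,0]]
[[2,2],[3,8],[10,3],[11,0],[15,2],[18,0],[24,8],[26,0]]
[[2,2],[3,8],[10,3],[11,0],[15,8],[22,0],[24,8],[26,0]]
[[2,2],[3,8],[10,3],[11,0],[15,8],[22,0],[24,8],[26,0],[33,13],[45,0]]
[[2,2],[3,8],[10,3],[11,0],[15,8],[27,0],[33,13],[45,0]]
[[2,2],[3,8],[10,3],[11,0],[15,8],[27,0],[33,13],[45,2],[46,0]]
[[2,2],[3,8],[10,3],[11,0],[15,8],[27,0],[33,13],[45,2],[46,0]]
[[2,2],[3,8],[10,3],[11,0],[15,20],[24,8],[27,0],[33,13],[45,2],[46,0]]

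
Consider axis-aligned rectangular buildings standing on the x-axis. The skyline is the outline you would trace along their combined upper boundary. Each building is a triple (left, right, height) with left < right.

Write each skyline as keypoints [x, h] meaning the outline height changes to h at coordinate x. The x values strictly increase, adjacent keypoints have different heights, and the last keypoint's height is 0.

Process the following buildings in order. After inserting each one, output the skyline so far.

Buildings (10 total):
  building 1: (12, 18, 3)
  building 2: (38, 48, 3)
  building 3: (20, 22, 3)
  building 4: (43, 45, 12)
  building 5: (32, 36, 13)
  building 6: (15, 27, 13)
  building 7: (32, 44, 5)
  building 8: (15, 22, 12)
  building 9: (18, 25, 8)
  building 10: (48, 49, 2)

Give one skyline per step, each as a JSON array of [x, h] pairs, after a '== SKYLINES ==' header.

== SKYLINES ==
[[12,3],[18,0]]
[[12,3],[18,0],[38,3],[48,0]]
[[12,3],[18,0],[20,3],[22,0],[38,3],[48,0]]
[[12,3],[18,0],[20,3],[22,0],[38,3],[43,12],[45,3],[48,0]]
[[12,3],[18,0],[20,3],[22,0],[32,13],[36,0],[38,3],[43,12],[45,3],[48,0]]
[[12,3],[15,13],[27,0],[32,13],[36,0],[38,3],[43,12],[45,3],[48,0]]
[[12,3],[15,13],[27,0],[32,13],[36,5],[43,12],[45,3],[48,0]]
[[12,3],[15,13],[27,0],[32,13],[36,5],[43,12],[45,3],[48,0]]
[[12,3],[15,13],[27,0],[32,13],[36,5],[43,12],[45,3],[48,0]]
[[12,3],[15,13],[27,0],[32,13],[36,5],[43,12],[45,3],[48,2],[49,0]]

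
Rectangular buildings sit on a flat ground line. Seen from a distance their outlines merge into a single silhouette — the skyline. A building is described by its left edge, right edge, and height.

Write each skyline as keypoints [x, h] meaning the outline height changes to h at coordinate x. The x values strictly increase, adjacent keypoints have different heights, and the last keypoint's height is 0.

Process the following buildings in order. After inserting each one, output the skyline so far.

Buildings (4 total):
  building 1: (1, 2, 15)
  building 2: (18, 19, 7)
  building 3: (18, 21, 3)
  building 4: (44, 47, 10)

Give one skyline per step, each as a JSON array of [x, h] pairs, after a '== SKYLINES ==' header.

== SKYLINES ==
[[1,15],[2,0]]
[[1,15],[2,0],[18,7],[19,0]]
[[1,15],[2,0],[18,7],[19,3],[21,0]]
[[1,15],[2,0],[18,7],[19,3],[21,0],[44,10],[47,0]]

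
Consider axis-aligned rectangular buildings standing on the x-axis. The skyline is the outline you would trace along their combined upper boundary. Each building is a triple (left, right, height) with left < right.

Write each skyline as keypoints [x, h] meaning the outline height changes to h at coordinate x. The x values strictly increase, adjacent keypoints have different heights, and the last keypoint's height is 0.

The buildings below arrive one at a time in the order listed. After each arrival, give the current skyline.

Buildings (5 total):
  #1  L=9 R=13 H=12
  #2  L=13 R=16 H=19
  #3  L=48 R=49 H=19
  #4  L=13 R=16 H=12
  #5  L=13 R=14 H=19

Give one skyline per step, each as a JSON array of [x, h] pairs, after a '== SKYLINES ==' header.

== SKYLINES ==
[[9,12],[13,0]]
[[9,12],[13,19],[16,0]]
[[9,12],[13,19],[16,0],[48,19],[49,0]]
[[9,12],[13,19],[16,0],[48,19],[49,0]]
[[9,12],[13,19],[16,0],[48,19],[49,0]]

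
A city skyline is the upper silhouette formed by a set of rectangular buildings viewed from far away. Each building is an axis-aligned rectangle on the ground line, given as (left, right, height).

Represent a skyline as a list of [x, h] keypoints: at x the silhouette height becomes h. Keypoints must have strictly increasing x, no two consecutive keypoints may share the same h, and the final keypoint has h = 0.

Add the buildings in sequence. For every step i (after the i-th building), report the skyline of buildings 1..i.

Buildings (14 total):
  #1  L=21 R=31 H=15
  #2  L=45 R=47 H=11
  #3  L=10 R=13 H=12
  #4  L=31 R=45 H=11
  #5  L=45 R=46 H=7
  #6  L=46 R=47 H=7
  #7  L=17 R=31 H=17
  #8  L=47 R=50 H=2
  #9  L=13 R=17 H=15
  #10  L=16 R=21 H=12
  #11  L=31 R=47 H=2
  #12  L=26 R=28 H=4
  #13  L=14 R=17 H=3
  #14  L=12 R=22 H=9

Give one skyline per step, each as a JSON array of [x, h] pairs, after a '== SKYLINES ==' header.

== SKYLINES ==
[[21,15],[31,0]]
[[21,15],[31,0],[45,11],[47,0]]
[[10,12],[13,0],[21,15],[31,0],[45,11],[47,0]]
[[10,12],[13,0],[21,15],[31,11],[47,0]]
[[10,12],[13,0],[21,15],[31,11],[47,0]]
[[10,12],[13,0],[21,15],[31,11],[47,0]]
[[10,12],[13,0],[17,17],[31,11],[47,0]]
[[10,12],[13,0],[17,17],[31,11],[47,2],[50,0]]
[[10,12],[13,15],[17,17],[31,11],[47,2],[50,0]]
[[10,12],[13,15],[17,17],[31,11],[47,2],[50,0]]
[[10,12],[13,15],[17,17],[31,11],[47,2],[50,0]]
[[10,12],[13,15],[17,17],[31,11],[47,2],[50,0]]
[[10,12],[13,15],[17,17],[31,11],[47,2],[50,0]]
[[10,12],[13,15],[17,17],[31,11],[47,2],[50,0]]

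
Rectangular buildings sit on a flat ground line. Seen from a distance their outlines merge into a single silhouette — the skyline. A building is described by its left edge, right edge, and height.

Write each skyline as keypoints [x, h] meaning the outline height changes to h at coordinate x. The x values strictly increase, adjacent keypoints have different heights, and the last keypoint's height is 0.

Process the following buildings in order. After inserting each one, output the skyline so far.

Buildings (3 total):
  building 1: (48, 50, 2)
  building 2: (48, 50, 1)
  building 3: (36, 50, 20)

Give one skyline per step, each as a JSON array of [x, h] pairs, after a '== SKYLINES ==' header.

== SKYLINES ==
[[48,2],[50,0]]
[[48,2],[50,0]]
[[36,20],[50,0]]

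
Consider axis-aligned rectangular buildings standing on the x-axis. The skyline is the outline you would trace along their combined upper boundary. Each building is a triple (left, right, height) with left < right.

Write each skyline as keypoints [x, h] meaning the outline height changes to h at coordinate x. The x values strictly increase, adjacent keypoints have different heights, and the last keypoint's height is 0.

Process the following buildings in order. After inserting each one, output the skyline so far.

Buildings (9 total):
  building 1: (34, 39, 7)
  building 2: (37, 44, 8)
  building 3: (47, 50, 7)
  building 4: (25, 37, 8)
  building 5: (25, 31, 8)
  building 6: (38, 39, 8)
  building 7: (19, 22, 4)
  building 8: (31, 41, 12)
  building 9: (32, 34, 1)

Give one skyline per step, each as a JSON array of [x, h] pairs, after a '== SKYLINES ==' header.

== SKYLINES ==
[[34,7],[39,0]]
[[34,7],[37,8],[44,0]]
[[34,7],[37,8],[44,0],[47,7],[50,0]]
[[25,8],[44,0],[47,7],[50,0]]
[[25,8],[44,0],[47,7],[50,0]]
[[25,8],[44,0],[47,7],[50,0]]
[[19,4],[22,0],[25,8],[44,0],[47,7],[50,0]]
[[19,4],[22,0],[25,8],[31,12],[41,8],[44,0],[47,7],[50,0]]
[[19,4],[22,0],[25,8],[31,12],[41,8],[44,0],[47,7],[50,0]]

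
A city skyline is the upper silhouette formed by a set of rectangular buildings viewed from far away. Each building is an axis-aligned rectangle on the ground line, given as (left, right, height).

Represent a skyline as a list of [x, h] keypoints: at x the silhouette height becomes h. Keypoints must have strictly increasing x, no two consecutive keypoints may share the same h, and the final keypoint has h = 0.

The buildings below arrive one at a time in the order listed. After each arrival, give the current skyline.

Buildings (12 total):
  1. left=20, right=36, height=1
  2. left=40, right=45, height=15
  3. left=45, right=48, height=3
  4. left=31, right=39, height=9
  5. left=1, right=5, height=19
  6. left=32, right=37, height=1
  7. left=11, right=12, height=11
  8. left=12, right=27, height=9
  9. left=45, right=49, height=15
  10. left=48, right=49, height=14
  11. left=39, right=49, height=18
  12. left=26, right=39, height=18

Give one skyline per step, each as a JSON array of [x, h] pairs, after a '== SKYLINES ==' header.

== SKYLINES ==
[[20,1],[36,0]]
[[20,1],[36,0],[40,15],[45,0]]
[[20,1],[36,0],[40,15],[45,3],[48,0]]
[[20,1],[31,9],[39,0],[40,15],[45,3],[48,0]]
[[1,19],[5,0],[20,1],[31,9],[39,0],[40,15],[45,3],[48,0]]
[[1,19],[5,0],[20,1],[31,9],[39,0],[40,15],[45,3],[48,0]]
[[1,19],[5,0],[11,11],[12,0],[20,1],[31,9],[39,0],[40,15],[45,3],[48,0]]
[[1,19],[5,0],[11,11],[12,9],[27,1],[31,9],[39,0],[40,15],[45,3],[48,0]]
[[1,19],[5,0],[11,11],[12,9],[27,1],[31,9],[39,0],[40,15],[49,0]]
[[1,19],[5,0],[11,11],[12,9],[27,1],[31,9],[39,0],[40,15],[49,0]]
[[1,19],[5,0],[11,11],[12,9],[27,1],[31,9],[39,18],[49,0]]
[[1,19],[5,0],[11,11],[12,9],[26,18],[49,0]]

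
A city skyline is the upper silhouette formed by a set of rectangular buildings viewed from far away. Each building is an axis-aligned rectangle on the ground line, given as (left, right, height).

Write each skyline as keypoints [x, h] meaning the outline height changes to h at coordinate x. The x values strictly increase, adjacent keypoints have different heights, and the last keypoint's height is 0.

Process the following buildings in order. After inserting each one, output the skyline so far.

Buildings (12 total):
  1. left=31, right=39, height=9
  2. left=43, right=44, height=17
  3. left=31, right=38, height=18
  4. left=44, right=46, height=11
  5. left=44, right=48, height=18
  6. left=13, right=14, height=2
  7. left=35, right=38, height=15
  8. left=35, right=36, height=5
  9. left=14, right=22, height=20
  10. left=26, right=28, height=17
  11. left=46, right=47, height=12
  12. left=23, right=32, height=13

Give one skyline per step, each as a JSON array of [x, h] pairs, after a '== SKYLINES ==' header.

== SKYLINES ==
[[31,9],[39,0]]
[[31,9],[39,0],[43,17],[44,0]]
[[31,18],[38,9],[39,0],[43,17],[44,0]]
[[31,18],[38,9],[39,0],[43,17],[44,11],[46,0]]
[[31,18],[38,9],[39,0],[43,17],[44,18],[48,0]]
[[13,2],[14,0],[31,18],[38,9],[39,0],[43,17],[44,18],[48,0]]
[[13,2],[14,0],[31,18],[38,9],[39,0],[43,17],[44,18],[48,0]]
[[13,2],[14,0],[31,18],[38,9],[39,0],[43,17],[44,18],[48,0]]
[[13,2],[14,20],[22,0],[31,18],[38,9],[39,0],[43,17],[44,18],[48,0]]
[[13,2],[14,20],[22,0],[26,17],[28,0],[31,18],[38,9],[39,0],[43,17],[44,18],[48,0]]
[[13,2],[14,20],[22,0],[26,17],[28,0],[31,18],[38,9],[39,0],[43,17],[44,18],[48,0]]
[[13,2],[14,20],[22,0],[23,13],[26,17],[28,13],[31,18],[38,9],[39,0],[43,17],[44,18],[48,0]]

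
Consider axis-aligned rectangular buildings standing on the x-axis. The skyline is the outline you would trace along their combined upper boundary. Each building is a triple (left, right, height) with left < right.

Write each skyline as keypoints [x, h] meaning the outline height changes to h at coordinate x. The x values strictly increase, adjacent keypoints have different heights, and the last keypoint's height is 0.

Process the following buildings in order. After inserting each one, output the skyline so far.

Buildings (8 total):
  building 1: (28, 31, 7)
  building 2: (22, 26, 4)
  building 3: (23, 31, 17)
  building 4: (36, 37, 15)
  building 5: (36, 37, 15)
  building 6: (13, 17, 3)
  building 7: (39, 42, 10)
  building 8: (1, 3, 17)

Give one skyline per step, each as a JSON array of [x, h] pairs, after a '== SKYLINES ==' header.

== SKYLINES ==
[[28,7],[31,0]]
[[22,4],[26,0],[28,7],[31,0]]
[[22,4],[23,17],[31,0]]
[[22,4],[23,17],[31,0],[36,15],[37,0]]
[[22,4],[23,17],[31,0],[36,15],[37,0]]
[[13,3],[17,0],[22,4],[23,17],[31,0],[36,15],[37,0]]
[[13,3],[17,0],[22,4],[23,17],[31,0],[36,15],[37,0],[39,10],[42,0]]
[[1,17],[3,0],[13,3],[17,0],[22,4],[23,17],[31,0],[36,15],[37,0],[39,10],[42,0]]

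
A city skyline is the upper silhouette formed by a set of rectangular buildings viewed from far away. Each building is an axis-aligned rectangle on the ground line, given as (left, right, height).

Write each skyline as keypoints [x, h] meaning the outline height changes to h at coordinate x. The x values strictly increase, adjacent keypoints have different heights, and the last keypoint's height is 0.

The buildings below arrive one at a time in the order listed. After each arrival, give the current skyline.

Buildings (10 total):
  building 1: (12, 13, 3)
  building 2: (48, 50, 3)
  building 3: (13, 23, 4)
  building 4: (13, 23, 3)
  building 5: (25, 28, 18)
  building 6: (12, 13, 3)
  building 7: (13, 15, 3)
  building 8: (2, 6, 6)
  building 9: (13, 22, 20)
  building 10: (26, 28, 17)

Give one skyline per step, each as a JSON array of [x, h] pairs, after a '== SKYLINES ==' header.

== SKYLINES ==
[[12,3],[13,0]]
[[12,3],[13,0],[48,3],[50,0]]
[[12,3],[13,4],[23,0],[48,3],[50,0]]
[[12,3],[13,4],[23,0],[48,3],[50,0]]
[[12,3],[13,4],[23,0],[25,18],[28,0],[48,3],[50,0]]
[[12,3],[13,4],[23,0],[25,18],[28,0],[48,3],[50,0]]
[[12,3],[13,4],[23,0],[25,18],[28,0],[48,3],[50,0]]
[[2,6],[6,0],[12,3],[13,4],[23,0],[25,18],[28,0],[48,3],[50,0]]
[[2,6],[6,0],[12,3],[13,20],[22,4],[23,0],[25,18],[28,0],[48,3],[50,0]]
[[2,6],[6,0],[12,3],[13,20],[22,4],[23,0],[25,18],[28,0],[48,3],[50,0]]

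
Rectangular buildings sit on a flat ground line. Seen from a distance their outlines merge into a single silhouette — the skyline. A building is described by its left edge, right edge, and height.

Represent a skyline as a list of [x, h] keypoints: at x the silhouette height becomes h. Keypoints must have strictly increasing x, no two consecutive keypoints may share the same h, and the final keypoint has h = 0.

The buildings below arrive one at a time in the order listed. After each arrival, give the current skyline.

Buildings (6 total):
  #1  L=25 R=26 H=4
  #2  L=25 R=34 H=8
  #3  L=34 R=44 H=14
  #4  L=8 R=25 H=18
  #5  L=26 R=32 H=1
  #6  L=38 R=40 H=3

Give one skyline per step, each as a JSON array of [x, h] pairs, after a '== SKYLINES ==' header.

== SKYLINES ==
[[25,4],[26,0]]
[[25,8],[34,0]]
[[25,8],[34,14],[44,0]]
[[8,18],[25,8],[34,14],[44,0]]
[[8,18],[25,8],[34,14],[44,0]]
[[8,18],[25,8],[34,14],[44,0]]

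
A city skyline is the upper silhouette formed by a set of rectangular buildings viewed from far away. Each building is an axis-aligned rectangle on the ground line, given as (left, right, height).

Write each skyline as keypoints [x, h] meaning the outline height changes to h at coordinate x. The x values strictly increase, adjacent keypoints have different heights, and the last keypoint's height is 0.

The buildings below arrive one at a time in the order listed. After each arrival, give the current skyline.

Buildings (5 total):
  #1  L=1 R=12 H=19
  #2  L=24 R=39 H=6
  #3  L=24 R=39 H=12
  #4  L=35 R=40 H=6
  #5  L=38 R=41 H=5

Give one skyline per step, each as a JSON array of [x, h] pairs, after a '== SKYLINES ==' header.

== SKYLINES ==
[[1,19],[12,0]]
[[1,19],[12,0],[24,6],[39,0]]
[[1,19],[12,0],[24,12],[39,0]]
[[1,19],[12,0],[24,12],[39,6],[40,0]]
[[1,19],[12,0],[24,12],[39,6],[40,5],[41,0]]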